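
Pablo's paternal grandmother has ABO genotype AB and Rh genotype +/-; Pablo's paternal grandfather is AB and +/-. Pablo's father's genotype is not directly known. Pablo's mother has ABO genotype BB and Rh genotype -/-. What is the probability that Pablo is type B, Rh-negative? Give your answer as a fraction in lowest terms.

1/4

Pablo's father's ABO genotype from AB × AB: 1/4 AA, 1/2 AB, 1/4 BB.
Crossing each possibility with the mother BB and summing P(type B): 1/4·0 + 1/2·1/2 + 1/4·1 = 1/2.
Similarly for Rh via the father's Rh distribution: P(Rh-) = 1/2.
Independent loci: 1/2 × 1/2 = 1/4.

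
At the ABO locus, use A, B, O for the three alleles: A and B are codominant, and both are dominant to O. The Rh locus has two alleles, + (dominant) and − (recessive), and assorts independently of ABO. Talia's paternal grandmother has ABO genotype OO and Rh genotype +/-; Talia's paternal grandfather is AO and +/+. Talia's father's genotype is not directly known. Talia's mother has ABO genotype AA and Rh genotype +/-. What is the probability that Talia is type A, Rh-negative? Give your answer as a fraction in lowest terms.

Talia's father's ABO genotype from OO × AO: 1/2 AO, 1/2 OO.
Crossing each possibility with the mother AA and summing P(type A): 1/2·1 + 1/2·1 = 1.
Similarly for Rh via the father's Rh distribution: P(Rh-) = 1/8.
Independent loci: 1 × 1/8 = 1/8.

1/8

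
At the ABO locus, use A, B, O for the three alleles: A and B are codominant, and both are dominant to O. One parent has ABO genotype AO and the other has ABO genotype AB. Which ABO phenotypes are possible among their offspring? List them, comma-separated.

A, B, AB

Gametes from AO × AB give offspring ABO genotypes AA, AB, AO, BO, i.e. phenotypes A, B, AB.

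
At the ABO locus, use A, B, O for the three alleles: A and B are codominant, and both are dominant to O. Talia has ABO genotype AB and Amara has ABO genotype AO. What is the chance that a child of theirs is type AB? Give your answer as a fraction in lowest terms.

1/4

ABO cross AB × AO → offspring phenotypes: 1/2 A, 1/4 B, 1/4 AB.
So P(type AB) = 1/4.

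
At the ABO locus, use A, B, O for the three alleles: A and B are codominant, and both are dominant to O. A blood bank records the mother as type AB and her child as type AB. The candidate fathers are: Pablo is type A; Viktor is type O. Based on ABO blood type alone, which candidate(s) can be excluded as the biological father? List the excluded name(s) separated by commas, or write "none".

Viktor

A candidate is excluded only if no genotype consistent with his phenotype could produce a type AB child with a type AB mother.
Viktor (type O): no genotype consistent with that phenotype can produce a type-AB child with a type-AB mother.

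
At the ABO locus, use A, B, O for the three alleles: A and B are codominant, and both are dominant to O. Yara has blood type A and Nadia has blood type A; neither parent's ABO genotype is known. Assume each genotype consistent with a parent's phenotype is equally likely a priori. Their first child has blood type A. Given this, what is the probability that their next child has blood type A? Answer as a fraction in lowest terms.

19/20

Possible genotypes: Yara ∈ {AA, AO}; Nadia ∈ {AA, AO}.
Weight each parental genotype pair by prior × P(type-A child):
  AA × AA: posterior weight 4/15; P(next child type A) = 1.
  AA × AO: posterior weight 4/15; P(next child type A) = 1.
  AO × AA: posterior weight 4/15; P(next child type A) = 1.
  AO × AO: posterior weight 1/5; P(next child type A) = 3/4.
Weighted sum = 19/20.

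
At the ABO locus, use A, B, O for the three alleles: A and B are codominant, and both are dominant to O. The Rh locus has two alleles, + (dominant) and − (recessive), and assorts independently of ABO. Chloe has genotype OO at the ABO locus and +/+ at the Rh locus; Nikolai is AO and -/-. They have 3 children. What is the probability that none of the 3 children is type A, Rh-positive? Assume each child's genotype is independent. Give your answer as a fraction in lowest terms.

1/8

ABO cross OO × AO → 1/2 O, 1/2 A.
Rh cross +/+ × -/- → 1 Rh+; so P(type A, Rh-positive) = 1/2 × 1 = 1/2 per child.
P(not type A, Rh-positive) = 1/2 for one child; (1/2)^3 = 1/8.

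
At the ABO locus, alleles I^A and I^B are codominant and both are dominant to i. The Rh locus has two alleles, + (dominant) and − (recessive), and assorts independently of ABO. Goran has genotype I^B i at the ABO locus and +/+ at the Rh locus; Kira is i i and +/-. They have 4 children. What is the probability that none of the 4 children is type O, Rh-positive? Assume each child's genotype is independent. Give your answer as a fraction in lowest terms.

1/16

ABO cross I^B i × i i → 1/2 O, 1/2 B.
Rh cross +/+ × +/- → 1 Rh+; so P(type O, Rh-positive) = 1/2 × 1 = 1/2 per child.
P(not type O, Rh-positive) = 1/2 for one child; (1/2)^4 = 1/16.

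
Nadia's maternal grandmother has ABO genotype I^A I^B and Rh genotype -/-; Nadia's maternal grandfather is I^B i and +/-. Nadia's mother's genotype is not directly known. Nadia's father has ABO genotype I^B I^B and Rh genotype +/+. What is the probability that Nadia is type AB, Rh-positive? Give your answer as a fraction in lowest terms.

Nadia's mother's ABO genotype from I^A I^B × I^B i: 1/4 I^A I^B, 1/4 I^A i, 1/4 I^B I^B, 1/4 I^B i.
Crossing each possibility with the father I^B I^B and summing P(type AB): 1/4·1/2 + 1/4·1/2 + 1/4·0 + 1/4·0 = 1/4.
Similarly for Rh via the mother's Rh distribution: P(Rh+) = 1.
Independent loci: 1/4 × 1 = 1/4.

1/4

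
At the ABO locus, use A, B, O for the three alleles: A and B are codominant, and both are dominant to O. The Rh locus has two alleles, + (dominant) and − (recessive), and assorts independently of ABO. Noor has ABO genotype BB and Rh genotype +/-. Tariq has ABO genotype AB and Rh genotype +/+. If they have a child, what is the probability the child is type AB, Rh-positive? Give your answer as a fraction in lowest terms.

ABO cross BB × AB → offspring phenotypes: 1/2 B, 1/2 AB.
Rh cross +/- × +/+ → 1 Rh+.
Independent loci: P(type AB, Rh-positive) = 1/2 × 1 = 1/2.

1/2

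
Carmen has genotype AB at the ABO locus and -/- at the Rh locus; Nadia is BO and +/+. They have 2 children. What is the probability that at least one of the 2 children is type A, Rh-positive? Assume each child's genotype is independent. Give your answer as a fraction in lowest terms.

7/16

ABO cross AB × BO → 1/4 A, 1/2 B, 1/4 AB.
Rh cross -/- × +/+ → 1 Rh+; so P(type A, Rh-positive) = 1/4 × 1 = 1/4 per child.
P(none) = (3/4)^2 = 9/16; P(at least one) = 1 − 9/16 = 7/16.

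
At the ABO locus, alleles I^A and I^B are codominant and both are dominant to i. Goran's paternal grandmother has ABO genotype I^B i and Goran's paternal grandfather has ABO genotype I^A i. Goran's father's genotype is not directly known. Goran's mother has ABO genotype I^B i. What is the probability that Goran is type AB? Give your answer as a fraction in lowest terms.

Goran's father's ABO genotype from I^B i × I^A i: 1/4 I^A I^B, 1/4 I^A i, 1/4 I^B i, 1/4 i i.
Crossing each possibility with the mother I^B i and summing P(type AB): 1/4·1/4 + 1/4·1/4 + 1/4·0 + 1/4·0 = 1/8.

1/8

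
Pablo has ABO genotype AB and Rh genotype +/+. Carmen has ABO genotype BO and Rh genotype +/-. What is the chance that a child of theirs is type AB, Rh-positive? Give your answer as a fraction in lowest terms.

ABO cross AB × BO → offspring phenotypes: 1/4 A, 1/2 B, 1/4 AB.
Rh cross +/+ × +/- → 1 Rh+.
Independent loci: P(type AB, Rh-positive) = 1/4 × 1 = 1/4.

1/4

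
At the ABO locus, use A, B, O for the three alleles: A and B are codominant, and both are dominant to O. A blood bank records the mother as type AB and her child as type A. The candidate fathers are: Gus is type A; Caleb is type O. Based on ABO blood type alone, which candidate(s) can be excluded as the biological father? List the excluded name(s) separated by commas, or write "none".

none

A candidate is excluded only if no genotype consistent with his phenotype could produce a type A child with a type AB mother.
Every candidate has at least one consistent genotype combination, so none can be excluded.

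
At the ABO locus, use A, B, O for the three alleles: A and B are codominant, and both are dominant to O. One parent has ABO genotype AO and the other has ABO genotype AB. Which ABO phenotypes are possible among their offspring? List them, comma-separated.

Gametes from AO × AB give offspring ABO genotypes AA, AB, AO, BO, i.e. phenotypes A, B, AB.

A, B, AB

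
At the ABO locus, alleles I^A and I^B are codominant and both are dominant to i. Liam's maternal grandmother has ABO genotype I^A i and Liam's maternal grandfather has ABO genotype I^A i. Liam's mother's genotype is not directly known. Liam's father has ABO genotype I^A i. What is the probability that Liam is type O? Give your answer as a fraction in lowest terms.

Liam's mother's ABO genotype from I^A i × I^A i: 1/4 I^A I^A, 1/2 I^A i, 1/4 i i.
Crossing each possibility with the father I^A i and summing P(type O): 1/4·0 + 1/2·1/4 + 1/4·1/2 = 1/4.

1/4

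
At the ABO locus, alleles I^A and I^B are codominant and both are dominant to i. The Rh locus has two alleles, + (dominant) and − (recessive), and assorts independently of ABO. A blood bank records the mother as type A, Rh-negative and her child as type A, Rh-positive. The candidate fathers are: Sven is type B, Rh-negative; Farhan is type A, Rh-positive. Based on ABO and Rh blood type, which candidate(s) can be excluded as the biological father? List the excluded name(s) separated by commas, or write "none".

Sven

A candidate is excluded only if no genotype consistent with his phenotype could produce a type A, Rh-positive child with a type A, Rh-negative mother.
Sven (type B, Rh-): no genotype consistent with that phenotype can produce a type-A Rh+ child with a type-A mother.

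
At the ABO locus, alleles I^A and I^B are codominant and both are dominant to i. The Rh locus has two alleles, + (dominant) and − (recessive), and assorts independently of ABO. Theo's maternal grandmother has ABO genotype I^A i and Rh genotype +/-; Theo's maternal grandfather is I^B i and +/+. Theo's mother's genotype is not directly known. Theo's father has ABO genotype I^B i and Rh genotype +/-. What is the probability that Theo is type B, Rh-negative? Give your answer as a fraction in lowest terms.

1/16

Theo's mother's ABO genotype from I^A i × I^B i: 1/4 I^A I^B, 1/4 I^A i, 1/4 I^B i, 1/4 i i.
Crossing each possibility with the father I^B i and summing P(type B): 1/4·1/2 + 1/4·1/4 + 1/4·3/4 + 1/4·1/2 = 1/2.
Similarly for Rh via the mother's Rh distribution: P(Rh-) = 1/8.
Independent loci: 1/2 × 1/8 = 1/16.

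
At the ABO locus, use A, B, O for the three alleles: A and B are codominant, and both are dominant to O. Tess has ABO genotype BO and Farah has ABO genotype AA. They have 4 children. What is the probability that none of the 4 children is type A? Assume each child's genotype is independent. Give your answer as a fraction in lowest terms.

ABO cross BO × AA → 1/2 A, 1/2 AB.
So P(type A) = 1/2 per child.
P(not type A) = 1/2 for one child; (1/2)^4 = 1/16.

1/16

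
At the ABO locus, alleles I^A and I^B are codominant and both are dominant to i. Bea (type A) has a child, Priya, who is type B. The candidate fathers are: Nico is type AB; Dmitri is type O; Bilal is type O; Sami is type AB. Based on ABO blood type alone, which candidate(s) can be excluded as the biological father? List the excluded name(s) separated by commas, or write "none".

Dmitri, Bilal

A candidate is excluded only if no genotype consistent with his phenotype could produce a type B child with a type A mother.
Dmitri (type O): no genotype consistent with that phenotype can produce a type-B child with a type-A mother.
Bilal (type O): no genotype consistent with that phenotype can produce a type-B child with a type-A mother.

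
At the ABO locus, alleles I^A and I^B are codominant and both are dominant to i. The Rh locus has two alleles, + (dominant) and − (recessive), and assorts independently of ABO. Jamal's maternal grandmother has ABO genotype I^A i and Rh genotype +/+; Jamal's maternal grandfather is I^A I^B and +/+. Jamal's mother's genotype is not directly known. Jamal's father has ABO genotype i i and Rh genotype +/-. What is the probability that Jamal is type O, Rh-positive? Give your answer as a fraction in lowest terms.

1/4

Jamal's mother's ABO genotype from I^A i × I^A I^B: 1/4 I^A I^A, 1/4 I^A I^B, 1/4 I^A i, 1/4 I^B i.
Crossing each possibility with the father i i and summing P(type O): 1/4·0 + 1/4·0 + 1/4·1/2 + 1/4·1/2 = 1/4.
Similarly for Rh via the mother's Rh distribution: P(Rh+) = 1.
Independent loci: 1/4 × 1 = 1/4.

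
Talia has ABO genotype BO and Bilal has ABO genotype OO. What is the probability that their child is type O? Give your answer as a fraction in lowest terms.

ABO cross BO × OO → offspring phenotypes: 1/2 O, 1/2 B.
So P(type O) = 1/2.

1/2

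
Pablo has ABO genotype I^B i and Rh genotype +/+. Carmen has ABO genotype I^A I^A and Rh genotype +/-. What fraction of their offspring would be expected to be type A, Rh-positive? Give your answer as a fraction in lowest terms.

1/2

ABO cross I^B i × I^A I^A → offspring phenotypes: 1/2 A, 1/2 AB.
Rh cross +/+ × +/- → 1 Rh+.
Independent loci: P(type A, Rh-positive) = 1/2 × 1 = 1/2.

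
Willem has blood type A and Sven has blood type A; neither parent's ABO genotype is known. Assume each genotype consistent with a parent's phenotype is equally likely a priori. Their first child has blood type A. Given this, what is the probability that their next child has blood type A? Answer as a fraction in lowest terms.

19/20

Possible genotypes: Willem ∈ {AA, AO}; Sven ∈ {AA, AO}.
Weight each parental genotype pair by prior × P(type-A child):
  AA × AA: posterior weight 4/15; P(next child type A) = 1.
  AA × AO: posterior weight 4/15; P(next child type A) = 1.
  AO × AA: posterior weight 4/15; P(next child type A) = 1.
  AO × AO: posterior weight 1/5; P(next child type A) = 3/4.
Weighted sum = 19/20.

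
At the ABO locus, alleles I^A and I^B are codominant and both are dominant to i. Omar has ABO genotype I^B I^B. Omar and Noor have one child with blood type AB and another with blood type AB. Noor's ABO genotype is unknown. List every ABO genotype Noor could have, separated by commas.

For each candidate genotype of Noor, check whether crossing it with I^B I^B can produce every observed child phenotype.
  I^A I^A → possible child types {AB} ✓
  I^A I^B → possible child types {B, AB} ✓
  I^A i → possible child types {B, AB} ✓
  I^B I^B → possible child types {B} ✗
  I^B i → possible child types {B} ✗
  i i → possible child types {B} ✗

I^A I^A, I^A I^B, I^A i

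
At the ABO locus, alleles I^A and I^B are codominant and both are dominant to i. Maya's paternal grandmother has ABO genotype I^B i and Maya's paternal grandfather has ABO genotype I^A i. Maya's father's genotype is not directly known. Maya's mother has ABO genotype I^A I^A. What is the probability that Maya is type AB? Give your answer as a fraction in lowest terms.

1/4

Maya's father's ABO genotype from I^B i × I^A i: 1/4 I^A I^B, 1/4 I^A i, 1/4 I^B i, 1/4 i i.
Crossing each possibility with the mother I^A I^A and summing P(type AB): 1/4·1/2 + 1/4·0 + 1/4·1/2 + 1/4·0 = 1/4.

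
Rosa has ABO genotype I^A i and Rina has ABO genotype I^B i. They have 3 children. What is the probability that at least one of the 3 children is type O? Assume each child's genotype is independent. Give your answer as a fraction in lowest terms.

37/64

ABO cross I^A i × I^B i → 1/4 O, 1/4 A, 1/4 B, 1/4 AB.
So P(type O) = 1/4 per child.
P(none) = (3/4)^3 = 27/64; P(at least one) = 1 − 27/64 = 37/64.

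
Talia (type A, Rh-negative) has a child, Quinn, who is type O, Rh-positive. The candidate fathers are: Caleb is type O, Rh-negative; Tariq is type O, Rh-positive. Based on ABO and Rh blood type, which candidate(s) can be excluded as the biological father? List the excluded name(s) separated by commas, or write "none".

Caleb

A candidate is excluded only if no genotype consistent with his phenotype could produce a type O, Rh-positive child with a type A, Rh-negative mother.
Caleb (type O, Rh-): no genotype consistent with that phenotype can produce a type-O Rh+ child with a type-A mother.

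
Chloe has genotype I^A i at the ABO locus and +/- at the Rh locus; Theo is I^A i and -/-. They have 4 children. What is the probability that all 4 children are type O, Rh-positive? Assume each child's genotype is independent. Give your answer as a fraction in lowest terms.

1/4096

ABO cross I^A i × I^A i → 1/4 O, 3/4 A.
Rh cross +/- × -/- → 1/2 Rh+, 1/2 Rh-; so P(type O, Rh-positive) = 1/4 × 1/2 = 1/8 per child.
All 4 independent: (1/8)^4 = 1/4096.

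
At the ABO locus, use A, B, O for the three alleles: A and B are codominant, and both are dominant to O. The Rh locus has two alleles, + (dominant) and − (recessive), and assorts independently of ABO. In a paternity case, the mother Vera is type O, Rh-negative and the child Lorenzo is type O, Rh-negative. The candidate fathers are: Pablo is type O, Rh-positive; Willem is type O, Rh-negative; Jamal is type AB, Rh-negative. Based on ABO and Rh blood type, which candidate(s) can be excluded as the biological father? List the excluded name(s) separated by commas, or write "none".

Jamal

A candidate is excluded only if no genotype consistent with his phenotype could produce a type O, Rh-negative child with a type O, Rh-negative mother.
Jamal (type AB, Rh-): no genotype consistent with that phenotype can produce a type-O Rh- child with a type-O mother.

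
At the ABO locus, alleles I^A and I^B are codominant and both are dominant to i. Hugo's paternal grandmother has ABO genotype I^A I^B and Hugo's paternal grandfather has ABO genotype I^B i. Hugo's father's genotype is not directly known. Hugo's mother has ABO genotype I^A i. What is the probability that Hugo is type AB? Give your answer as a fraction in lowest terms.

1/4

Hugo's father's ABO genotype from I^A I^B × I^B i: 1/4 I^A I^B, 1/4 I^A i, 1/4 I^B I^B, 1/4 I^B i.
Crossing each possibility with the mother I^A i and summing P(type AB): 1/4·1/4 + 1/4·0 + 1/4·1/2 + 1/4·1/4 = 1/4.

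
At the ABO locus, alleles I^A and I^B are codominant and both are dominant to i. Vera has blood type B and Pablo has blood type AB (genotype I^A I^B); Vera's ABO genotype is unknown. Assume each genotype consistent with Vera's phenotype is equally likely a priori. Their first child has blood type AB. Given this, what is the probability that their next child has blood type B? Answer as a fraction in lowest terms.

Possible genotypes: Vera ∈ {I^B I^B, I^B i}; Pablo ∈ {I^A I^B}.
Weight each parental genotype pair by prior × P(type-AB child):
  I^B I^B × I^A I^B: posterior weight 2/3; P(next child type B) = 1/2.
  I^B i × I^A I^B: posterior weight 1/3; P(next child type B) = 1/2.
Weighted sum = 1/2.

1/2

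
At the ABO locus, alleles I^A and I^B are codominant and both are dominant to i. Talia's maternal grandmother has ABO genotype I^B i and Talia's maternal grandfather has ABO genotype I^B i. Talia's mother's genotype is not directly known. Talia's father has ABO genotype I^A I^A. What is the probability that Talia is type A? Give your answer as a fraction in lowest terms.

1/2

Talia's mother's ABO genotype from I^B i × I^B i: 1/4 I^B I^B, 1/2 I^B i, 1/4 i i.
Crossing each possibility with the father I^A I^A and summing P(type A): 1/4·0 + 1/2·1/2 + 1/4·1 = 1/2.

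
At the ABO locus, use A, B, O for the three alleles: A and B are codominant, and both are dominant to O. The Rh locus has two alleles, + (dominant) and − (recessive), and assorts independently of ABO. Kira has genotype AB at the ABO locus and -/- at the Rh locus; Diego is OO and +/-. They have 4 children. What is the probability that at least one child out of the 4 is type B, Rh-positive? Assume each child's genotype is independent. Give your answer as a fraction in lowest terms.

ABO cross AB × OO → 1/2 A, 1/2 B.
Rh cross -/- × +/- → 1/2 Rh+, 1/2 Rh-; so P(type B, Rh-positive) = 1/2 × 1/2 = 1/4 per child.
P(none) = (3/4)^4 = 81/256; P(at least one) = 1 − 81/256 = 175/256.

175/256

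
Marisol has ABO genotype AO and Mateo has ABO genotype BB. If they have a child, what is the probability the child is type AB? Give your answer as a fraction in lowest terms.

ABO cross AO × BB → offspring phenotypes: 1/2 B, 1/2 AB.
So P(type AB) = 1/2.

1/2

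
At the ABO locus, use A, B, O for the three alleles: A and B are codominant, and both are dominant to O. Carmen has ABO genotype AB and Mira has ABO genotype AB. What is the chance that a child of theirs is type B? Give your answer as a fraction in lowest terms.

ABO cross AB × AB → offspring phenotypes: 1/4 A, 1/4 B, 1/2 AB.
So P(type B) = 1/4.

1/4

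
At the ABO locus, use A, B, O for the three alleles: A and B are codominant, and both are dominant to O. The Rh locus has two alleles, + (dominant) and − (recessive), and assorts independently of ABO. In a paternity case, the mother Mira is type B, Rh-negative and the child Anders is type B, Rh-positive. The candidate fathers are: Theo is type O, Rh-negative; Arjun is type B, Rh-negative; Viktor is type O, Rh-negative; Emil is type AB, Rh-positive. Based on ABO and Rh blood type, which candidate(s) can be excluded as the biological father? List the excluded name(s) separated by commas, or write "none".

A candidate is excluded only if no genotype consistent with his phenotype could produce a type B, Rh-positive child with a type B, Rh-negative mother.
Theo (type O, Rh-): no genotype consistent with that phenotype can produce a type-B Rh+ child with a type-B mother.
Arjun (type B, Rh-): no genotype consistent with that phenotype can produce a type-B Rh+ child with a type-B mother.
Viktor (type O, Rh-): no genotype consistent with that phenotype can produce a type-B Rh+ child with a type-B mother.

Theo, Arjun, Viktor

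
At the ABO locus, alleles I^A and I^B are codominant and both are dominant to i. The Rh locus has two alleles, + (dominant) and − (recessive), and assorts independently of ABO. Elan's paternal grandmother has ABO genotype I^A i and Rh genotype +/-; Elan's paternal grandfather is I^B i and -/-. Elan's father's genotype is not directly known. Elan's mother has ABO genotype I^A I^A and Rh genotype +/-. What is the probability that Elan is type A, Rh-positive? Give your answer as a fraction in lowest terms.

Elan's father's ABO genotype from I^A i × I^B i: 1/4 I^A I^B, 1/4 I^A i, 1/4 I^B i, 1/4 i i.
Crossing each possibility with the mother I^A I^A and summing P(type A): 1/4·1/2 + 1/4·1 + 1/4·1/2 + 1/4·1 = 3/4.
Similarly for Rh via the father's Rh distribution: P(Rh+) = 5/8.
Independent loci: 3/4 × 5/8 = 15/32.

15/32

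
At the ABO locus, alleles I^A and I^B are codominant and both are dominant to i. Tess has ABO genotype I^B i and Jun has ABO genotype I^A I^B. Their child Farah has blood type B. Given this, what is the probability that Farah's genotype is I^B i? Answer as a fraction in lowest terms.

1/2

Cross I^B i × I^A I^B → 1/4 I^A I^B, 1/4 I^A i, 1/4 I^B I^B, 1/4 I^B i.
Type-B genotypes among offspring: I^B I^B (1/4), I^B i (1/4); total 1/2.
P(I^B i | type B) = (1/4) / (1/2) = 1/2.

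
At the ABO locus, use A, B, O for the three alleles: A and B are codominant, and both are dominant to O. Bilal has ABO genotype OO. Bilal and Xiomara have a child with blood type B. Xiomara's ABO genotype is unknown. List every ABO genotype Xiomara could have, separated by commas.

For each candidate genotype of Xiomara, check whether crossing it with OO can produce every observed child phenotype.
  AA → possible child types {A} ✗
  AB → possible child types {A, B} ✓
  AO → possible child types {O, A} ✗
  BB → possible child types {B} ✓
  BO → possible child types {O, B} ✓
  OO → possible child types {O} ✗

AB, BB, BO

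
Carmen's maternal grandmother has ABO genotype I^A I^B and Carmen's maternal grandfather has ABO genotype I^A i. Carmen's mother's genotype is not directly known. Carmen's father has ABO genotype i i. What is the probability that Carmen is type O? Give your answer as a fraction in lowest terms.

Carmen's mother's ABO genotype from I^A I^B × I^A i: 1/4 I^A I^A, 1/4 I^A I^B, 1/4 I^A i, 1/4 I^B i.
Crossing each possibility with the father i i and summing P(type O): 1/4·0 + 1/4·0 + 1/4·1/2 + 1/4·1/2 = 1/4.

1/4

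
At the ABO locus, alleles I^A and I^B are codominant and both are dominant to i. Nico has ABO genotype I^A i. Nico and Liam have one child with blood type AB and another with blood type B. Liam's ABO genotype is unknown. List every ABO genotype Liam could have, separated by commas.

For each candidate genotype of Liam, check whether crossing it with I^A i can produce every observed child phenotype.
  I^A I^A → possible child types {A} ✗
  I^A I^B → possible child types {A, B, AB} ✓
  I^A i → possible child types {O, A} ✗
  I^B I^B → possible child types {B, AB} ✓
  I^B i → possible child types {O, A, B, AB} ✓
  i i → possible child types {O, A} ✗

I^A I^B, I^B I^B, I^B i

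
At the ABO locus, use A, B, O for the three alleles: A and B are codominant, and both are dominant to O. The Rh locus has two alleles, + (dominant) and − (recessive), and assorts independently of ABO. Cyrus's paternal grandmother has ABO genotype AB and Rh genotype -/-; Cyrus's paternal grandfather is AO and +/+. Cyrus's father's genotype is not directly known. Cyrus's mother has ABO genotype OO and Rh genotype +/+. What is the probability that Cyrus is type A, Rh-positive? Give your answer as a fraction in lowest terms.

Cyrus's father's ABO genotype from AB × AO: 1/4 AA, 1/4 AB, 1/4 AO, 1/4 BO.
Crossing each possibility with the mother OO and summing P(type A): 1/4·1 + 1/4·1/2 + 1/4·1/2 + 1/4·0 = 1/2.
Similarly for Rh via the father's Rh distribution: P(Rh+) = 1.
Independent loci: 1/2 × 1 = 1/2.

1/2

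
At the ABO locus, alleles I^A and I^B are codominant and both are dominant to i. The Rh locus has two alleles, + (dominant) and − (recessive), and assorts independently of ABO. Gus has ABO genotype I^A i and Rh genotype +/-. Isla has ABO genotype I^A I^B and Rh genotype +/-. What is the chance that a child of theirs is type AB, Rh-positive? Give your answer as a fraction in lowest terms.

ABO cross I^A i × I^A I^B → offspring phenotypes: 1/2 A, 1/4 B, 1/4 AB.
Rh cross +/- × +/- → 3/4 Rh+, 1/4 Rh-.
Independent loci: P(type AB, Rh-positive) = 1/4 × 3/4 = 3/16.

3/16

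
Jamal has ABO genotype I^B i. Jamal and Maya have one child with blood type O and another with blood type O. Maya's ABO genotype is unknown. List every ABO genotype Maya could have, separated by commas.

For each candidate genotype of Maya, check whether crossing it with I^B i can produce every observed child phenotype.
  I^A I^A → possible child types {A, AB} ✗
  I^A I^B → possible child types {A, B, AB} ✗
  I^A i → possible child types {O, A, B, AB} ✓
  I^B I^B → possible child types {B} ✗
  I^B i → possible child types {O, B} ✓
  i i → possible child types {O, B} ✓

I^A i, I^B i, i i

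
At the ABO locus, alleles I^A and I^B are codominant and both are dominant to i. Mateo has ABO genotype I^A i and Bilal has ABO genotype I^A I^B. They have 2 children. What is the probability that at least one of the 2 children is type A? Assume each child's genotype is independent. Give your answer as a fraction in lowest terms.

3/4

ABO cross I^A i × I^A I^B → 1/2 A, 1/4 B, 1/4 AB.
So P(type A) = 1/2 per child.
P(none) = (1/2)^2 = 1/4; P(at least one) = 1 − 1/4 = 3/4.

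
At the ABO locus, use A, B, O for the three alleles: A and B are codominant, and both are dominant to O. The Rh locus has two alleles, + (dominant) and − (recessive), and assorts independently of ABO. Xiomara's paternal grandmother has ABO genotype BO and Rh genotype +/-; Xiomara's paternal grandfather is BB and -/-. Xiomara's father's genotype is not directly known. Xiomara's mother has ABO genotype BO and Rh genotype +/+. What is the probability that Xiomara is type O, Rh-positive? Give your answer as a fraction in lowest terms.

Xiomara's father's ABO genotype from BO × BB: 1/2 BB, 1/2 BO.
Crossing each possibility with the mother BO and summing P(type O): 1/2·0 + 1/2·1/4 = 1/8.
Similarly for Rh via the father's Rh distribution: P(Rh+) = 1.
Independent loci: 1/8 × 1 = 1/8.

1/8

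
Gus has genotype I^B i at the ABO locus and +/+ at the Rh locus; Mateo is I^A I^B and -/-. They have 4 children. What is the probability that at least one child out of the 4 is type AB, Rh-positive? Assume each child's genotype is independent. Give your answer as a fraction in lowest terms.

ABO cross I^B i × I^A I^B → 1/4 A, 1/2 B, 1/4 AB.
Rh cross +/+ × -/- → 1 Rh+; so P(type AB, Rh-positive) = 1/4 × 1 = 1/4 per child.
P(none) = (3/4)^4 = 81/256; P(at least one) = 1 − 81/256 = 175/256.

175/256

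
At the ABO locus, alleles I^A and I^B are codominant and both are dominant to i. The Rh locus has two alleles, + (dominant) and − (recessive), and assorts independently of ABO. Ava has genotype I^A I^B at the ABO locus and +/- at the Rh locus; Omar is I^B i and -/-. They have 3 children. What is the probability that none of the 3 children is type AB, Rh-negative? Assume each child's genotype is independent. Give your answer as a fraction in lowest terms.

ABO cross I^A I^B × I^B i → 1/4 A, 1/2 B, 1/4 AB.
Rh cross +/- × -/- → 1/2 Rh+, 1/2 Rh-; so P(type AB, Rh-negative) = 1/4 × 1/2 = 1/8 per child.
P(not type AB, Rh-negative) = 7/8 for one child; (7/8)^3 = 343/512.

343/512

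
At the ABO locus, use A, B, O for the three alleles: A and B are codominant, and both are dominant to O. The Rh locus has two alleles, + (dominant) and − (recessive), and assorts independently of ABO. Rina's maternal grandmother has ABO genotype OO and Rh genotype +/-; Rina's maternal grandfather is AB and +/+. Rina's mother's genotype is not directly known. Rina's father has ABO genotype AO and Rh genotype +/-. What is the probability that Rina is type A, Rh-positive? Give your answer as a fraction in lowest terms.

Rina's mother's ABO genotype from OO × AB: 1/2 AO, 1/2 BO.
Crossing each possibility with the father AO and summing P(type A): 1/2·3/4 + 1/2·1/4 = 1/2.
Similarly for Rh via the mother's Rh distribution: P(Rh+) = 7/8.
Independent loci: 1/2 × 7/8 = 7/16.

7/16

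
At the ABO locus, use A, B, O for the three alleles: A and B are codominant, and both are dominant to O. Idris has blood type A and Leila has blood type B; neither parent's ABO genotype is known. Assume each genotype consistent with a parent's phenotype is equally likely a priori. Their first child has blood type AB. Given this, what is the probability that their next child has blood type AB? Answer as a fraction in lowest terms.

Possible genotypes: Idris ∈ {AA, AO}; Leila ∈ {BB, BO}.
Weight each parental genotype pair by prior × P(type-AB child):
  AA × BB: posterior weight 4/9; P(next child type AB) = 1.
  AA × BO: posterior weight 2/9; P(next child type AB) = 1/2.
  AO × BB: posterior weight 2/9; P(next child type AB) = 1/2.
  AO × BO: posterior weight 1/9; P(next child type AB) = 1/4.
Weighted sum = 25/36.

25/36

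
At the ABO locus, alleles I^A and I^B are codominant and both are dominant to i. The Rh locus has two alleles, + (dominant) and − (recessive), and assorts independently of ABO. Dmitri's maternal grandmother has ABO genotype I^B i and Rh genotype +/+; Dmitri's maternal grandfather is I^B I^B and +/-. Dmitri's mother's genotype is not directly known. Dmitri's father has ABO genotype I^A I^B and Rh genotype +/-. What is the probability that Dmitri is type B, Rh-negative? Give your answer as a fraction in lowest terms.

1/16

Dmitri's mother's ABO genotype from I^B i × I^B I^B: 1/2 I^B I^B, 1/2 I^B i.
Crossing each possibility with the father I^A I^B and summing P(type B): 1/2·1/2 + 1/2·1/2 = 1/2.
Similarly for Rh via the mother's Rh distribution: P(Rh-) = 1/8.
Independent loci: 1/2 × 1/8 = 1/16.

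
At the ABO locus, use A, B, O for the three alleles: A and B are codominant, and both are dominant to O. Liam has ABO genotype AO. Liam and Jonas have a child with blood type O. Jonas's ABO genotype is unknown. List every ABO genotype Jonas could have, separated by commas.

AO, BO, OO

For each candidate genotype of Jonas, check whether crossing it with AO can produce every observed child phenotype.
  AA → possible child types {A} ✗
  AB → possible child types {A, B, AB} ✗
  AO → possible child types {O, A} ✓
  BB → possible child types {B, AB} ✗
  BO → possible child types {O, A, B, AB} ✓
  OO → possible child types {O, A} ✓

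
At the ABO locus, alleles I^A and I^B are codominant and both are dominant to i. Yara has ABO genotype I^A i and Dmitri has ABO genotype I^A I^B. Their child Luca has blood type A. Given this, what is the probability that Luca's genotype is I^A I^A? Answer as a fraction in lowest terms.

1/2

Cross I^A i × I^A I^B → 1/4 I^A I^A, 1/4 I^A I^B, 1/4 I^A i, 1/4 I^B i.
Type-A genotypes among offspring: I^A I^A (1/4), I^A i (1/4); total 1/2.
P(I^A I^A | type A) = (1/4) / (1/2) = 1/2.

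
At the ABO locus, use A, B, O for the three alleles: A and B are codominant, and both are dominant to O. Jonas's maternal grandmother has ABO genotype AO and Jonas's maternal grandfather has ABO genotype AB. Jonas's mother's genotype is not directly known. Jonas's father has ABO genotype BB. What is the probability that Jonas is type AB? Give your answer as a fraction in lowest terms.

Jonas's mother's ABO genotype from AO × AB: 1/4 AA, 1/4 AB, 1/4 AO, 1/4 BO.
Crossing each possibility with the father BB and summing P(type AB): 1/4·1 + 1/4·1/2 + 1/4·1/2 + 1/4·0 = 1/2.

1/2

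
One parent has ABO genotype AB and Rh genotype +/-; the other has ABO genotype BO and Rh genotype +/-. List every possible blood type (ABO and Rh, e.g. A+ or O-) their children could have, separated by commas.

Gametes from AB × BO give offspring ABO genotypes AB, AO, BB, BO, i.e. phenotypes A, B, AB.
Rh cross +/- × +/- → phenotypes Rh+, Rh-.
Combining independently: A+, A-, B+, B-, AB+, AB-.

A+, A-, B+, B-, AB+, AB-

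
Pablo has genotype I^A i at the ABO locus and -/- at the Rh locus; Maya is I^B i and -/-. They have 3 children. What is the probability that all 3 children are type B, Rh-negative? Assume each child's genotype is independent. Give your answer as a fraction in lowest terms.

ABO cross I^A i × I^B i → 1/4 O, 1/4 A, 1/4 B, 1/4 AB.
Rh cross -/- × -/- → 1 Rh-; so P(type B, Rh-negative) = 1/4 × 1 = 1/4 per child.
All 3 independent: (1/4)^3 = 1/64.

1/64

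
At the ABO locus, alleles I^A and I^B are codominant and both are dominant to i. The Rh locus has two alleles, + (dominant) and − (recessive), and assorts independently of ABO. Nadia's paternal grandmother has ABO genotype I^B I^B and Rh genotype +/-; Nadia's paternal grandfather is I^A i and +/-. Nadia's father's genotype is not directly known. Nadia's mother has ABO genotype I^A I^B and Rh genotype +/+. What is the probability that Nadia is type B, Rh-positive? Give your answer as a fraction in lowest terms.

3/8

Nadia's father's ABO genotype from I^B I^B × I^A i: 1/2 I^A I^B, 1/2 I^B i.
Crossing each possibility with the mother I^A I^B and summing P(type B): 1/2·1/4 + 1/2·1/2 = 3/8.
Similarly for Rh via the father's Rh distribution: P(Rh+) = 1.
Independent loci: 3/8 × 1 = 3/8.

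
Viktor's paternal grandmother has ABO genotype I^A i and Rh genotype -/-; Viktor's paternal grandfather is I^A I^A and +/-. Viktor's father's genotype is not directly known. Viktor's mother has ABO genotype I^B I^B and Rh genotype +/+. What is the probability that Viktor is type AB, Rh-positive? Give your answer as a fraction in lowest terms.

3/4

Viktor's father's ABO genotype from I^A i × I^A I^A: 1/2 I^A I^A, 1/2 I^A i.
Crossing each possibility with the mother I^B I^B and summing P(type AB): 1/2·1 + 1/2·1/2 = 3/4.
Similarly for Rh via the father's Rh distribution: P(Rh+) = 1.
Independent loci: 3/4 × 1 = 3/4.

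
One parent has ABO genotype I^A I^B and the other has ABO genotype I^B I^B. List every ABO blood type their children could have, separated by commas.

B, AB

Gametes from I^A I^B × I^B I^B give offspring ABO genotypes I^A I^B, I^B I^B, i.e. phenotypes B, AB.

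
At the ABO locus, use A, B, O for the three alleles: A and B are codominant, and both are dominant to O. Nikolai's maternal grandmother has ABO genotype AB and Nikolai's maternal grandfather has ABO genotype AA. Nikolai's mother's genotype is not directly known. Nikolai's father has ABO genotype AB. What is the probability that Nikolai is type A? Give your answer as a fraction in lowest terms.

Nikolai's mother's ABO genotype from AB × AA: 1/2 AA, 1/2 AB.
Crossing each possibility with the father AB and summing P(type A): 1/2·1/2 + 1/2·1/4 = 3/8.

3/8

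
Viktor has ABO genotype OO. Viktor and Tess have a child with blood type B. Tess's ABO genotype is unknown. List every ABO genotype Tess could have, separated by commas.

For each candidate genotype of Tess, check whether crossing it with OO can produce every observed child phenotype.
  AA → possible child types {A} ✗
  AB → possible child types {A, B} ✓
  AO → possible child types {O, A} ✗
  BB → possible child types {B} ✓
  BO → possible child types {O, B} ✓
  OO → possible child types {O} ✗

AB, BB, BO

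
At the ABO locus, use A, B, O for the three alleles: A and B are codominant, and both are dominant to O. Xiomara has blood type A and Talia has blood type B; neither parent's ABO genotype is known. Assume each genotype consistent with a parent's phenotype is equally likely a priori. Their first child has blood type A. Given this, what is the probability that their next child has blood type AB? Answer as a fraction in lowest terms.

5/12

Possible genotypes: Xiomara ∈ {AA, AO}; Talia ∈ {BB, BO}.
Weight each parental genotype pair by prior × P(type-A child):
  AA × BO: posterior weight 2/3; P(next child type AB) = 1/2.
  AO × BO: posterior weight 1/3; P(next child type AB) = 1/4.
Weighted sum = 5/12.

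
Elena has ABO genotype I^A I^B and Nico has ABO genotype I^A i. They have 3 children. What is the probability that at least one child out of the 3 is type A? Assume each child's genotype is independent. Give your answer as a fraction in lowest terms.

7/8

ABO cross I^A I^B × I^A i → 1/2 A, 1/4 B, 1/4 AB.
So P(type A) = 1/2 per child.
P(none) = (1/2)^3 = 1/8; P(at least one) = 1 − 1/8 = 7/8.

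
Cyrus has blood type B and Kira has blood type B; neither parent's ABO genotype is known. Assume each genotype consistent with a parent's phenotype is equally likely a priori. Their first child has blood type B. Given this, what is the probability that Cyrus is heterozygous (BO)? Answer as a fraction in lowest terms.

Possible genotypes: Cyrus ∈ {BB, BO}; Kira ∈ {BB, BO}.
Weight each parental genotype pair by prior × P(type-B child):
  BB × BB: posterior weight 4/15.
  BB × BO: posterior weight 4/15.
  BO × BB: posterior weight 4/15.
  BO × BO: posterior weight 1/5.
Sum the posterior weight over pairs where Cyrus is BO: 7/15.

7/15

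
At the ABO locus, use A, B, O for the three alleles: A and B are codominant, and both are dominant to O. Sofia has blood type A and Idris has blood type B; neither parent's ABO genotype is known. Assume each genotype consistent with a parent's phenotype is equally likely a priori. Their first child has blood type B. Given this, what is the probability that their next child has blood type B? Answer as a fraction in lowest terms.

5/12

Possible genotypes: Sofia ∈ {AA, AO}; Idris ∈ {BB, BO}.
Weight each parental genotype pair by prior × P(type-B child):
  AO × BB: posterior weight 2/3; P(next child type B) = 1/2.
  AO × BO: posterior weight 1/3; P(next child type B) = 1/4.
Weighted sum = 5/12.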